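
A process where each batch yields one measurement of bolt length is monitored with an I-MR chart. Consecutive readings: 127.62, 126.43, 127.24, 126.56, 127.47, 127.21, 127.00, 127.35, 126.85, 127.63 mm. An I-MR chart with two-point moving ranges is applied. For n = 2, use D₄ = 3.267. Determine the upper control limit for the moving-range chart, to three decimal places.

2.065

Moving ranges: 1.19, 0.81, 0.68, 0.91, 0.26, 0.21, 0.35, 0.50, 0.78; M̄R̄ = 5.6900 / 9 = 0.6322
UCL_MR = D₄·M̄R̄ = 3.267 × 0.6322 = 2.0655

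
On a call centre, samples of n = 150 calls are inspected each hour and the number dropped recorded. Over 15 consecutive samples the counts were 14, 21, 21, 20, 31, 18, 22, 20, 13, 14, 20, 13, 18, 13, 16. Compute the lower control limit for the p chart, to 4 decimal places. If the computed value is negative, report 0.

0.0417

p̄ = Σdᵢ / (k·n) = 274 / (15 × 150) = 0.12178
LCL = p̄ − 3·√(p̄(1−p̄)/n) = 0.12178 − 3 × 0.02670 = 0.04167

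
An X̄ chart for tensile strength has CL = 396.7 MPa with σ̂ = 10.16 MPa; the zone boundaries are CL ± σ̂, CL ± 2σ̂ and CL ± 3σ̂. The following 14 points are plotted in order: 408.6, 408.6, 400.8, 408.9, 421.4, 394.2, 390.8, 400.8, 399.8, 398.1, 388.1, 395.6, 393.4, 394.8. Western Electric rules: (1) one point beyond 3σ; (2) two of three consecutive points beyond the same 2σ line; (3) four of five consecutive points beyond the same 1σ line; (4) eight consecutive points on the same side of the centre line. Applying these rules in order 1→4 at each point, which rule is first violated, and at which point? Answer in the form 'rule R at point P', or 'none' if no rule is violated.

rule 3 at point 5

Zone of each point (C = within 1σ̂, B = 1σ̂–2σ̂, A = 2σ̂–3σ̂, * = beyond 3σ̂; sign = side of CL): 1:+B, 2:+B, 3:+C, 4:+B, 5:+A, 6:-C, 7:-C, 8:+C, 9:+C, 10:+C, 11:-C, 12:-C, 13:-C, 14:-C
Rule 3 (four of five consecutive points beyond the same 1σ limit) is satisfied at point 5.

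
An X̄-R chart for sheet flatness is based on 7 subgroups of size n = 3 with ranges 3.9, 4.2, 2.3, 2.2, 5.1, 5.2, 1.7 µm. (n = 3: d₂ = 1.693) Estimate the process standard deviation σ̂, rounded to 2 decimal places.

R̄ = (3.9 + 4.2 + 2.3 + 2.2 + 5.1 + 5.2 + 1.7) / 7 = 3.5143
σ̂ = R̄ / d₂ = 3.5143 / 1.693 = 2.0758

2.08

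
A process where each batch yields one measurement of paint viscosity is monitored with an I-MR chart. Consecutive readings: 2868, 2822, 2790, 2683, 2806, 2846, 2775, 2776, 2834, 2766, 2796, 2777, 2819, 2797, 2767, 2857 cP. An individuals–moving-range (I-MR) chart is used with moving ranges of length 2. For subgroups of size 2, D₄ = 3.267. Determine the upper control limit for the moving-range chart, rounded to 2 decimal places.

169.67

Moving ranges: 46, 32, 107, 123, 40, 71, 1, 58, 68, 30, 19, 42, 22, 30, 90; M̄R̄ = 779.0000 / 15 = 51.9333
UCL_MR = D₄·M̄R̄ = 3.267 × 51.9333 = 169.6662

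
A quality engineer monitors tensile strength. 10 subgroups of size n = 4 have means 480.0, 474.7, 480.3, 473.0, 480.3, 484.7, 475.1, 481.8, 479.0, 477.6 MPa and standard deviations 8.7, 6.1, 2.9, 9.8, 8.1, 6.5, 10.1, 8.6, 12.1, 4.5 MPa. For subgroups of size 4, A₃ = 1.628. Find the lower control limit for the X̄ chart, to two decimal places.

466.05

X̄̄ = (480.0 + 474.7 + 480.3 + 473.0 + 480.3 + 484.7 + 475.1 + 481.8 + 479.0 + 477.6) / 10 = 478.6500
s̄ = (8.7 + 6.1 + 2.9 + 9.8 + 8.1 + 6.5 + 10.1 + 8.6 + 12.1 + 4.5) / 10 = 7.7400
LCL = X̄̄ − A₃·s̄ = 478.6500 − 1.628 × 7.7400 = 466.0493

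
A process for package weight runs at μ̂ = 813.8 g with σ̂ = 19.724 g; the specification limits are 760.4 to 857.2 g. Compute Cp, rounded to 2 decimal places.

Cp = (USL − LSL) / (6σ̂) = (857.2 − 760.4) / (6 × 19.724) = 96.8000 / 118.3440 = 0.8180

0.82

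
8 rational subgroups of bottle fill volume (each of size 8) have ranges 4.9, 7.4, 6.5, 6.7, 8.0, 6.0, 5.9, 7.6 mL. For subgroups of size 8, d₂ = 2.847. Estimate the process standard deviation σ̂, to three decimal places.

R̄ = (4.9 + 7.4 + 6.5 + 6.7 + 8.0 + 6.0 + 5.9 + 7.6) / 8 = 6.6250
σ̂ = R̄ / d₂ = 6.6250 / 2.847 = 2.3270

2.327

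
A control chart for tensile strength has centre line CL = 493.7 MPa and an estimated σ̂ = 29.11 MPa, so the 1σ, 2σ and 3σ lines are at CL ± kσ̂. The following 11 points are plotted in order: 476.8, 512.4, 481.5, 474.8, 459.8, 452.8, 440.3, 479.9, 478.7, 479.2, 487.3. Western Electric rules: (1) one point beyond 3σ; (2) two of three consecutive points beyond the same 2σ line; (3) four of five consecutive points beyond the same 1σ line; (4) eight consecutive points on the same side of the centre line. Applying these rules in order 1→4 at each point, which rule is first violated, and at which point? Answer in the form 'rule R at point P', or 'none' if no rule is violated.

rule 4 at point 10

Zone of each point (C = within 1σ̂, B = 1σ̂–2σ̂, A = 2σ̂–3σ̂, * = beyond 3σ̂; sign = side of CL): 1:-C, 2:+C, 3:-C, 4:-C, 5:-B, 6:-B, 7:-B, 8:-C, 9:-C, 10:-C, 11:-C
Rule 4 (eight consecutive points on the same side of the centre line) is satisfied at point 10.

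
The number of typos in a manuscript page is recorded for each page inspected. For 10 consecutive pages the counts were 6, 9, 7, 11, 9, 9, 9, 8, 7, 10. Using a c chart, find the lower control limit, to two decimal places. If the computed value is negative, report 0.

0.00

c̄ = (6 + 9 + 7 + 11 + 9 + 9 + 9 + 8 + 7 + 10) / 10 = 85 / 10 = 8.5000
LCL = c̄ − 3√c̄ = 8.5000 − 3 × 2.9155 = -0.2464 → 0 (cannot be negative)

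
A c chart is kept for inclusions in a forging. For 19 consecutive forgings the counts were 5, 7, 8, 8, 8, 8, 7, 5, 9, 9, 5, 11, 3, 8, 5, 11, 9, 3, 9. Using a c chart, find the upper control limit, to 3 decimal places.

15.348

c̄ = (5 + 7 + 8 + 8 + 8 + 8 + 7 + 5 + 9 + 9 + 5 + 11 + 3 + 8 + 5 + 11 + 9 + 3 + 9) / 19 = 138 / 19 = 7.2632
UCL = c̄ + 3√c̄ = 7.2632 + 3 × √7.2632 = 7.2632 + 3 × 2.6950 = 15.3482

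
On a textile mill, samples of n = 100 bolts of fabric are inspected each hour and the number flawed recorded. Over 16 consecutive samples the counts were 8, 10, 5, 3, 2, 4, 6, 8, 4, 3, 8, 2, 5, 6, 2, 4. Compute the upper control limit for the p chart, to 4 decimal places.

p̄ = Σdᵢ / (k·n) = 80 / (16 × 100) = 0.05000
UCL = p̄ + 3·√(p̄(1−p̄)/n) = 0.05000 + 3 × √(0.05000×0.95000/100) = 0.05000 + 3 × 0.02179 = 0.11538

0.1154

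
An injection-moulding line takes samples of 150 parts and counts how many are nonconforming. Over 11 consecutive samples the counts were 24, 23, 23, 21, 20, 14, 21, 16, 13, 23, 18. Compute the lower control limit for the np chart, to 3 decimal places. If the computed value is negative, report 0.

7.243

p̄ = Σdᵢ / (k·n) = 216 / (11 × 150) = 0.13091
LCL = np̄ − 3·√(np̄(1−p̄)) = 19.6364 − 3 × 4.1311 = 7.2431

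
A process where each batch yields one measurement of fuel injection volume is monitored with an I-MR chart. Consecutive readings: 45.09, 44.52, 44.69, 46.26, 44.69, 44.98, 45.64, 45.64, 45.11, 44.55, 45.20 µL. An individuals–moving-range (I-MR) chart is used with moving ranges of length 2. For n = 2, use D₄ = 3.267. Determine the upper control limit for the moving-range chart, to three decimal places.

2.146

Moving ranges: 0.57, 0.17, 1.57, 1.57, 0.29, 0.66, 0.00, 0.53, 0.56, 0.65; M̄R̄ = 6.5700 / 10 = 0.6570
UCL_MR = D₄·M̄R̄ = 3.267 × 0.6570 = 2.1464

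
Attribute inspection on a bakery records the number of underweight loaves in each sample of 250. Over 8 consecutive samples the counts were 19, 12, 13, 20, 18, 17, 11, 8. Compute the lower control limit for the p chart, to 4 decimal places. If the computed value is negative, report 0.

p̄ = Σdᵢ / (k·n) = 118 / (8 × 250) = 0.05900
LCL = p̄ − 3·√(p̄(1−p̄)/n) = 0.05900 − 3 × 0.01490 = 0.01429

0.0143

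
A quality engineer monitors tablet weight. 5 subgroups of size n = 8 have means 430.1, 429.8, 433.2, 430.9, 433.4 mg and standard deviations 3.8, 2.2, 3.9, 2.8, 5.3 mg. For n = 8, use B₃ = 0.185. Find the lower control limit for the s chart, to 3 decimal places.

0.666

s̄ = (3.8 + 2.2 + 3.9 + 2.8 + 5.3) / 5 = 3.6000
LCL_s = B₃·s̄ = 0.185 × 3.6000 = 0.6660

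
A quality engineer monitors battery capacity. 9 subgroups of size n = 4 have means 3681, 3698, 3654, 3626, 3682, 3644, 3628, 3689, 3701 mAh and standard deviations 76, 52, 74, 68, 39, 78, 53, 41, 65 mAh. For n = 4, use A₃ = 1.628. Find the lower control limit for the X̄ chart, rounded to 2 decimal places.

X̄̄ = (3681 + 3698 + 3654 + 3626 + 3682 + 3644 + 3628 + 3689 + 3701) / 9 = 3667.0000
s̄ = (76 + 52 + 74 + 68 + 39 + 78 + 53 + 41 + 65) / 9 = 60.6667
LCL = X̄̄ − A₃·s̄ = 3667.0000 − 1.628 × 60.6667 = 3568.2347

3568.23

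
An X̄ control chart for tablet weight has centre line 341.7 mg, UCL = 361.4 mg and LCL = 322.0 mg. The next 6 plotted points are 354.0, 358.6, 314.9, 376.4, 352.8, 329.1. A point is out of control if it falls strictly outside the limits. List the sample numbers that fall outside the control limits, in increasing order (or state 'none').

Compare each point to [322.0, 361.4]: sample 3 = 314.9 < LCL; sample 4 = 376.4 > UCL.

3, 4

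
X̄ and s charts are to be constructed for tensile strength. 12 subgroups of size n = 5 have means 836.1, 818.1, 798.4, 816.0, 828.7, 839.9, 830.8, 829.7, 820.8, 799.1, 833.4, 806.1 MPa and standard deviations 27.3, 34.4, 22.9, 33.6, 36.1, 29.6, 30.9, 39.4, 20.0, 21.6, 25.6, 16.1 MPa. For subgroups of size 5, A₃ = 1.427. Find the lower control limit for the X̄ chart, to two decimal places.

781.29

X̄̄ = (836.1 + 818.1 + 798.4 + 816.0 + 828.7 + 839.9 + 830.8 + 829.7 + 820.8 + 799.1 + 833.4 + 806.1) / 12 = 821.4250
s̄ = (27.3 + 34.4 + 22.9 + 33.6 + 36.1 + 29.6 + 30.9 + 39.4 + 20.0 + 21.6 + 25.6 + 16.1) / 12 = 28.1250
LCL = X̄̄ − A₃·s̄ = 821.4250 − 1.427 × 28.1250 = 781.2906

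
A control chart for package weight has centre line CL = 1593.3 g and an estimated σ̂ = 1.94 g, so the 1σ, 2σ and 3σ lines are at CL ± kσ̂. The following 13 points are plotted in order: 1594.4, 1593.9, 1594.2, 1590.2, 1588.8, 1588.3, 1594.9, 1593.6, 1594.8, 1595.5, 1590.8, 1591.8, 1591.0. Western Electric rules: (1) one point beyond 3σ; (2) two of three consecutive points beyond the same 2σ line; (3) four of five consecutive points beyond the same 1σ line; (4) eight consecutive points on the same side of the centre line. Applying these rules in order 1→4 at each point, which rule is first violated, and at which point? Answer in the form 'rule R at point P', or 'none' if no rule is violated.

rule 2 at point 6

Zone of each point (C = within 1σ̂, B = 1σ̂–2σ̂, A = 2σ̂–3σ̂, * = beyond 3σ̂; sign = side of CL): 1:+C, 2:+C, 3:+C, 4:-B, 5:-A, 6:-A, 7:+C, 8:+C, 9:+C, 10:+B, 11:-B, 12:-C, 13:-B
Rule 2 (two of three consecutive points beyond the same 2σ limit) is satisfied at point 6.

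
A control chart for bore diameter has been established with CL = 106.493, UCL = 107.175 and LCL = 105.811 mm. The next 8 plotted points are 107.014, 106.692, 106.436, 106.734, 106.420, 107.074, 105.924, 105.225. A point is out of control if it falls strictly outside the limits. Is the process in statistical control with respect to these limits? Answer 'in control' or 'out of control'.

Compare each point to [105.811, 107.175]: sample 8 = 105.225 < LCL.

out of control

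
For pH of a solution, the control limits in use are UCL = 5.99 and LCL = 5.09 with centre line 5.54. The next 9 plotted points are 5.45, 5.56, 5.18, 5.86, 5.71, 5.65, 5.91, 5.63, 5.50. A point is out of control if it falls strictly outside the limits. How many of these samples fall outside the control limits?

0

All 9 points lie within [5.09, 5.99].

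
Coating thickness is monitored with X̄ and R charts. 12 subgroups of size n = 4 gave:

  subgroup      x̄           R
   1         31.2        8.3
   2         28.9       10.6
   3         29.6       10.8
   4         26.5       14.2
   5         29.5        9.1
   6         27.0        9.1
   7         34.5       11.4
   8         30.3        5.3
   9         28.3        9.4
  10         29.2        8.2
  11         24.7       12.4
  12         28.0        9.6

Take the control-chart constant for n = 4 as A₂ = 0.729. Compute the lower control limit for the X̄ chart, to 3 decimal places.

21.782

X̄̄ = (31.2 + 28.9 + 29.6 + 26.5 + 29.5 + 27.0 + 34.5 + 30.3 + 28.3 + 29.2 + 24.7 + 28.0) / 12 = 347.7000 / 12 = 28.9750
R̄ = (8.3 + 10.6 + 10.8 + 14.2 + 9.1 + 9.1 + 11.4 + 5.3 + 9.4 + 8.2 + 12.4 + 9.6) / 12 = 118.4000 / 12 = 9.8667
LCL = X̄̄ − A₂·R̄ = 28.9750 − 0.729 × 9.8667 = 21.7822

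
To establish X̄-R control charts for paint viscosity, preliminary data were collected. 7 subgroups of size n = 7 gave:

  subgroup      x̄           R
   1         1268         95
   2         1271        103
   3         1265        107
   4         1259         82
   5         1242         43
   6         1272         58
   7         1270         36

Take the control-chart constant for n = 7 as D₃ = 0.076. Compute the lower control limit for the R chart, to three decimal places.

5.689

R̄ = (95 + 103 + 107 + 82 + 43 + 58 + 36) / 7 = 524.0000 / 7 = 74.8571
LCL_R = D₃·R̄ = 0.076 × 74.8571 = 5.6891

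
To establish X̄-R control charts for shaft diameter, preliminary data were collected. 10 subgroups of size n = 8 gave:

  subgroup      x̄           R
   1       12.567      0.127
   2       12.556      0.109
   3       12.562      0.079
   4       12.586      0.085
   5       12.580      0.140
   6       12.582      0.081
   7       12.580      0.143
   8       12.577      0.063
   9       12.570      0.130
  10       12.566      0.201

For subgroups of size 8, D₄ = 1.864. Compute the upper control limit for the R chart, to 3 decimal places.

0.216

R̄ = (0.127 + 0.109 + 0.079 + 0.085 + 0.140 + 0.081 + 0.143 + 0.063 + 0.130 + 0.201) / 10 = 1.1580 / 10 = 0.1158
UCL_R = D₄·R̄ = 1.864 × 0.1158 = 0.2159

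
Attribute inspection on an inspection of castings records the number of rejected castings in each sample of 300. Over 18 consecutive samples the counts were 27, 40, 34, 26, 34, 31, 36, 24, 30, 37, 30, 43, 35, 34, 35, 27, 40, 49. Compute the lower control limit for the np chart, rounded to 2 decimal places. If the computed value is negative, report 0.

p̄ = Σdᵢ / (k·n) = 612 / (18 × 300) = 0.11333
LCL = np̄ − 3·√(np̄(1−p̄)) = 34.0000 − 3 × 5.4906 = 17.5282

17.53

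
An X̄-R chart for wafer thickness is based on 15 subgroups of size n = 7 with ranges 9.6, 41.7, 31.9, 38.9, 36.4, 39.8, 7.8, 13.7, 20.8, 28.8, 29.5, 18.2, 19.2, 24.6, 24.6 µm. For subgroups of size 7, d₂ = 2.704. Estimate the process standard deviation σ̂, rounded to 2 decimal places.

9.50

R̄ = (9.6 + 41.7 + 31.9 + 38.9 + 36.4 + 39.8 + 7.8 + 13.7 + 20.8 + 28.8 + 29.5 + 18.2 + 19.2 + 24.6 + 24.6) / 15 = 25.7000
σ̂ = R̄ / d₂ = 25.7000 / 2.704 = 9.5044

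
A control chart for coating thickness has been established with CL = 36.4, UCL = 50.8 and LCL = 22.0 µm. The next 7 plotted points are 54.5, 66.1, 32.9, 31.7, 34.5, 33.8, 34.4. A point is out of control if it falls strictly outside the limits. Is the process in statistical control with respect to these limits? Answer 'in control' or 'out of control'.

out of control

Compare each point to [22.0, 50.8]: sample 1 = 54.5 > UCL; sample 2 = 66.1 > UCL.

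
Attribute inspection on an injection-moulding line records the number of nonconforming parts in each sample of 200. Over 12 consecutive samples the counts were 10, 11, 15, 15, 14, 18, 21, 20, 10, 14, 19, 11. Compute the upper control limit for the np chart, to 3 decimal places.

p̄ = Σdᵢ / (k·n) = 178 / (12 × 200) = 0.07417
UCL = np̄ + 3·√(np̄(1−p̄)) = 14.8333 + 3 × √(14.8333×0.92583) = 14.8333 + 3 × 3.7058 = 25.9508

25.951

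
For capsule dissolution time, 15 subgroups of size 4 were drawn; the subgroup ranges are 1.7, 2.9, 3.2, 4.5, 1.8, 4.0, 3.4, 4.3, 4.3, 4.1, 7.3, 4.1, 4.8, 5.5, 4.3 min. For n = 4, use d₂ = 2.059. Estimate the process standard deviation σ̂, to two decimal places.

R̄ = (1.7 + 2.9 + 3.2 + 4.5 + 1.8 + 4.0 + 3.4 + 4.3 + 4.3 + 4.1 + 7.3 + 4.1 + 4.8 + 5.5 + 4.3) / 15 = 4.0133
σ̂ = R̄ / d₂ = 4.0133 / 2.059 = 1.9492

1.95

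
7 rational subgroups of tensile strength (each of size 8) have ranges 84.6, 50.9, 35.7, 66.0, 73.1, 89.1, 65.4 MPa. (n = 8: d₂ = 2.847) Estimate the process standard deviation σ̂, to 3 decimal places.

R̄ = (84.6 + 50.9 + 35.7 + 66.0 + 73.1 + 89.1 + 65.4) / 7 = 66.4000
σ̂ = R̄ / d₂ = 66.4000 / 2.847 = 23.3228

23.323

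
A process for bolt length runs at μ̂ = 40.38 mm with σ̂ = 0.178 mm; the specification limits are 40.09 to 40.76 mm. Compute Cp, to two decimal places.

0.63

Cp = (USL − LSL) / (6σ̂) = (40.76 − 40.09) / (6 × 0.178) = 0.6700 / 1.0680 = 0.6273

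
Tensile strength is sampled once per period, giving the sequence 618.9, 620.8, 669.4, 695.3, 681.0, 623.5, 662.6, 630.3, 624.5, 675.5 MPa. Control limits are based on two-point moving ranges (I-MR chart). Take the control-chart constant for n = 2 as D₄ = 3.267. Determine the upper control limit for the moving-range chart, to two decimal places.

100.33

Moving ranges: 1.9, 48.6, 25.9, 14.3, 57.5, 39.1, 32.3, 5.8, 51.0; M̄R̄ = 276.4000 / 9 = 30.7111
UCL_MR = D₄·M̄R̄ = 3.267 × 30.7111 = 100.3332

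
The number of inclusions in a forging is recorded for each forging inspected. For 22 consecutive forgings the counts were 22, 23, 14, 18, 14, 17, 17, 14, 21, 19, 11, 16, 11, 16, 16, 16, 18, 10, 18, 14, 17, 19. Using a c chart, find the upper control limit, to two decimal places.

28.56

c̄ = (22 + 23 + 14 + 18 + 14 + 17 + 17 + 14 + 21 + 19 + 11 + 16 + 11 + 16 + 16 + 16 + 18 + 10 + 18 + 14 + 17 + 19) / 22 = 361 / 22 = 16.4091
UCL = c̄ + 3√c̄ = 16.4091 + 3 × √16.4091 = 16.4091 + 3 × 4.0508 = 28.5615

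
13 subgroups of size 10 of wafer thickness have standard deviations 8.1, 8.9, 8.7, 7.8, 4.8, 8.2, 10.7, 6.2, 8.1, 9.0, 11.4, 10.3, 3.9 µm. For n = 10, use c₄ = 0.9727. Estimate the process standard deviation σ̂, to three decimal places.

s̄ = (8.1 + 8.9 + 8.7 + 7.8 + 4.8 + 8.2 + 10.7 + 6.2 + 8.1 + 9.0 + 11.4 + 10.3 + 3.9) / 13 = 8.1615
σ̂ = s̄ / c₄ = 8.1615 / 0.9727 = 8.3906

8.391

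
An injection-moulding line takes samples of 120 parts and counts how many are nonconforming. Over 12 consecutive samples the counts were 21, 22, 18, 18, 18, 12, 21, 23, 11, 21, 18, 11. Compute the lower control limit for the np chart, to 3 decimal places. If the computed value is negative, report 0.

p̄ = Σdᵢ / (k·n) = 214 / (12 × 120) = 0.14861
LCL = np̄ − 3·√(np̄(1−p̄)) = 17.8333 − 3 × 3.8965 = 6.1437

6.144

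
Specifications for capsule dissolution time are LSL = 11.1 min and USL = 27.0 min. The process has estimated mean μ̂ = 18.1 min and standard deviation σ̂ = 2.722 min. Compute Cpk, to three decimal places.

Cpu = (USL − μ̂) / (3σ̂) = (27.0 − 18.1) / (3 × 2.722) = 1.0899; Cpl = (μ̂ − LSL) / (3σ̂) = (18.1 − 11.1) / (3 × 2.722) = 0.8572; Cpk = min(Cpu, Cpl) = 0.8572

0.857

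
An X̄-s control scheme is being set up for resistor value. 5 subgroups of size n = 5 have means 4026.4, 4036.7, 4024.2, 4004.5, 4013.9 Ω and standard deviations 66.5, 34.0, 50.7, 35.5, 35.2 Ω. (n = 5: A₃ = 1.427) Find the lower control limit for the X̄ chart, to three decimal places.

X̄̄ = (4026.4 + 4036.7 + 4024.2 + 4004.5 + 4013.9) / 5 = 4021.1400
s̄ = (66.5 + 34.0 + 50.7 + 35.5 + 35.2) / 5 = 44.3800
LCL = X̄̄ − A₃·s̄ = 4021.1400 − 1.427 × 44.3800 = 3957.8097

3957.810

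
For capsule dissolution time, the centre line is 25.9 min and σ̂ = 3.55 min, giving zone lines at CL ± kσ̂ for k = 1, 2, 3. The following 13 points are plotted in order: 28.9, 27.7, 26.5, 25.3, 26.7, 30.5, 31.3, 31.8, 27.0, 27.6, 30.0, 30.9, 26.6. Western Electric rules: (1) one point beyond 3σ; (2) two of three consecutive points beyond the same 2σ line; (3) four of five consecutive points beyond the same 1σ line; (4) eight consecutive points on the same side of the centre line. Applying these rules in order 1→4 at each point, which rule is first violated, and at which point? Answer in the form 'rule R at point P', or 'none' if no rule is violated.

rule 4 at point 12

Zone of each point (C = within 1σ̂, B = 1σ̂–2σ̂, A = 2σ̂–3σ̂, * = beyond 3σ̂; sign = side of CL): 1:+C, 2:+C, 3:+C, 4:-C, 5:+C, 6:+B, 7:+B, 8:+B, 9:+C, 10:+C, 11:+B, 12:+B, 13:+C
Rule 4 (eight consecutive points on the same side of the centre line) is satisfied at point 12.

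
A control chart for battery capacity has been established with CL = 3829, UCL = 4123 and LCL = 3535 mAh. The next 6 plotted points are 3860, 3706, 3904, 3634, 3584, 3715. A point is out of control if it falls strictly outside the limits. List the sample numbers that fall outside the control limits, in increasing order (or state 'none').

none

All 6 points lie within [3535, 4123].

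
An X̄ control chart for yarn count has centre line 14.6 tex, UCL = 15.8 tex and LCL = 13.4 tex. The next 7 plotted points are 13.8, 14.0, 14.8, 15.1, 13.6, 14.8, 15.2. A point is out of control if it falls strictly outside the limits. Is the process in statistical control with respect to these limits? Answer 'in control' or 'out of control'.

All 7 points lie within [13.4, 15.8].

in control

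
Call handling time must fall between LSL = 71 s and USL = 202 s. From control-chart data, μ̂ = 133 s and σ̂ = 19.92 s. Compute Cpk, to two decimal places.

Cpu = (USL − μ̂) / (3σ̂) = (202 − 133) / (3 × 19.92) = 1.1546; Cpl = (μ̂ − LSL) / (3σ̂) = (133 − 71) / (3 × 19.92) = 1.0375; Cpk = min(Cpu, Cpl) = 1.0375

1.04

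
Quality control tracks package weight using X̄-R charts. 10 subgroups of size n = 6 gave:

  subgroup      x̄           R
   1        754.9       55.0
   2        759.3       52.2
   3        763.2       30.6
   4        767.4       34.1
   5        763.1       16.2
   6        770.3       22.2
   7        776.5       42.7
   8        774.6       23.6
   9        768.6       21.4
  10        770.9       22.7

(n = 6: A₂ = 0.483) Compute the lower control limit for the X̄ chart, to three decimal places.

751.390

X̄̄ = (754.9 + 759.3 + 763.2 + 767.4 + 763.1 + 770.3 + 776.5 + 774.6 + 768.6 + 770.9) / 10 = 7668.8000 / 10 = 766.8800
R̄ = (55.0 + 52.2 + 30.6 + 34.1 + 16.2 + 22.2 + 42.7 + 23.6 + 21.4 + 22.7) / 10 = 320.7000 / 10 = 32.0700
LCL = X̄̄ − A₂·R̄ = 766.8800 − 0.483 × 32.0700 = 751.3902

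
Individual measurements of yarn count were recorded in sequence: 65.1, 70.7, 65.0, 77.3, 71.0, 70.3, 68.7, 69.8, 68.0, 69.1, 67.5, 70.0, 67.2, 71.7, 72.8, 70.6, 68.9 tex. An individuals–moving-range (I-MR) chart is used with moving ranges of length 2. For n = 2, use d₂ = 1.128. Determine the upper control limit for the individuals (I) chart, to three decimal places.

78.373

X̄ = (65.1 + 70.7 + 65.0 + 77.3 + 71.0 + 70.3 + 68.7 + 69.8 + 68.0 + 69.1 + 67.5 + 70.0 + 67.2 + 71.7 + 72.8 + 70.6 + 68.9) / 17 = 69.6294
Moving ranges: 5.6, 5.7, 12.3, 6.3, 0.7, 1.6, 1.1, 1.8, 1.1, 1.6, 2.5, 2.8, 4.5, 1.1, 2.2, 1.7; M̄R̄ = 52.6000 / 16 = 3.2875
UCL = X̄ + 3·M̄R̄/d₂ = 69.6294 + 3 × 3.2875 / 1.128 = 78.3728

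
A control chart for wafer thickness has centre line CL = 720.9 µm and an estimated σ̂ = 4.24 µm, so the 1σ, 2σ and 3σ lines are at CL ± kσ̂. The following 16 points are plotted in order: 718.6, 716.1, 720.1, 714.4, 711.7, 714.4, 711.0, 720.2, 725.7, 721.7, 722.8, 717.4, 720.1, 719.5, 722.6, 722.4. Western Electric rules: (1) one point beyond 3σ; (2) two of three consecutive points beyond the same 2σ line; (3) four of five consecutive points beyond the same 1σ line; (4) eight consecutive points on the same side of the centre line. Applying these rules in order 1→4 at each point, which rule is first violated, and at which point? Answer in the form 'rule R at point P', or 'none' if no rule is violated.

Zone of each point (C = within 1σ̂, B = 1σ̂–2σ̂, A = 2σ̂–3σ̂, * = beyond 3σ̂; sign = side of CL): 1:-C, 2:-B, 3:-C, 4:-B, 5:-A, 6:-B, 7:-A, 8:-C, 9:+B, 10:+C, 11:+C, 12:-C, 13:-C, 14:-C, 15:+C, 16:+C
Rule 3 (four of five consecutive points beyond the same 1σ limit) is satisfied at point 6.

rule 3 at point 6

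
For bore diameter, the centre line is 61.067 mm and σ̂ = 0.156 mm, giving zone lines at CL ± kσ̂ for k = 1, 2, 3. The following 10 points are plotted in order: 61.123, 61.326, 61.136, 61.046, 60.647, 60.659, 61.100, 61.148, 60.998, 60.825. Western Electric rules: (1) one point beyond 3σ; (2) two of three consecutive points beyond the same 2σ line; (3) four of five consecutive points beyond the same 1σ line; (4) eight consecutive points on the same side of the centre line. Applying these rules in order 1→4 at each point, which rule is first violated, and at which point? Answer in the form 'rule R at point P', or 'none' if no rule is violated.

Zone of each point (C = within 1σ̂, B = 1σ̂–2σ̂, A = 2σ̂–3σ̂, * = beyond 3σ̂; sign = side of CL): 1:+C, 2:+B, 3:+C, 4:-C, 5:-A, 6:-A, 7:+C, 8:+C, 9:-C, 10:-B
Rule 2 (two of three consecutive points beyond the same 2σ limit) is satisfied at point 6.

rule 2 at point 6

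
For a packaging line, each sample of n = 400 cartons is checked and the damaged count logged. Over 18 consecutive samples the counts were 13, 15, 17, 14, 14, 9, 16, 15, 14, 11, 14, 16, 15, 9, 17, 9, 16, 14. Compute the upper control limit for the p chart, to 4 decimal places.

0.0618

p̄ = Σdᵢ / (k·n) = 248 / (18 × 400) = 0.03444
UCL = p̄ + 3·√(p̄(1−p̄)/n) = 0.03444 + 3 × √(0.03444×0.96556/400) = 0.03444 + 3 × 0.00912 = 0.06180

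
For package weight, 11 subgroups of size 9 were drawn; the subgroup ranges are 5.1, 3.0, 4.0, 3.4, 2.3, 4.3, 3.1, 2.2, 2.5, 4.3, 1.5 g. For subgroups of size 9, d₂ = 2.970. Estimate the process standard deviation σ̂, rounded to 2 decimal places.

R̄ = (5.1 + 3.0 + 4.0 + 3.4 + 2.3 + 4.3 + 3.1 + 2.2 + 2.5 + 4.3 + 1.5) / 11 = 3.2455
σ̂ = R̄ / d₂ = 3.2455 / 2.970 = 1.0927

1.09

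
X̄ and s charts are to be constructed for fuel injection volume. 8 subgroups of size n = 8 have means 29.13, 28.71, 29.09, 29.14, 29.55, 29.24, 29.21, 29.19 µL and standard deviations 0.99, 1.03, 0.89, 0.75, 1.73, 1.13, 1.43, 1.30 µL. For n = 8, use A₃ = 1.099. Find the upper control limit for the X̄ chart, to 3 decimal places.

X̄̄ = (29.13 + 28.71 + 29.09 + 29.14 + 29.55 + 29.24 + 29.21 + 29.19) / 8 = 29.1575
s̄ = (0.99 + 1.03 + 0.89 + 0.75 + 1.73 + 1.13 + 1.43 + 1.30) / 8 = 1.1562
UCL = X̄̄ + A₃·s̄ = 29.1575 + 1.099 × 1.1562 = 30.4282

30.428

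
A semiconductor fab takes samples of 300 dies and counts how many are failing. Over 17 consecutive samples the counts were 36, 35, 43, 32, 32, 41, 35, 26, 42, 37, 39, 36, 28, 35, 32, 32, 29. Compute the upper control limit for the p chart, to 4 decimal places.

p̄ = Σdᵢ / (k·n) = 590 / (17 × 300) = 0.11569
UCL = p̄ + 3·√(p̄(1−p̄)/n) = 0.11569 + 3 × √(0.11569×0.88431/300) = 0.11569 + 3 × 0.01847 = 0.17109

0.1711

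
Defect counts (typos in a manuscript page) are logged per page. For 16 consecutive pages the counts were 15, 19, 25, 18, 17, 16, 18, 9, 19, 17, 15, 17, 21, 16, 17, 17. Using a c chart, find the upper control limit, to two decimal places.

c̄ = (15 + 19 + 25 + 18 + 17 + 16 + 18 + 9 + 19 + 17 + 15 + 17 + 21 + 16 + 17 + 17) / 16 = 276 / 16 = 17.2500
UCL = c̄ + 3√c̄ = 17.2500 + 3 × √17.2500 = 17.2500 + 3 × 4.1533 = 29.7099

29.71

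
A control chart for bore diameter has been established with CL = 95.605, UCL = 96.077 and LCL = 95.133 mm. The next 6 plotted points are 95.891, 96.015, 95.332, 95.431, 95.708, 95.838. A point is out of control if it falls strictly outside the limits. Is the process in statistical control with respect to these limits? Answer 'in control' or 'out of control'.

in control

All 6 points lie within [95.133, 96.077].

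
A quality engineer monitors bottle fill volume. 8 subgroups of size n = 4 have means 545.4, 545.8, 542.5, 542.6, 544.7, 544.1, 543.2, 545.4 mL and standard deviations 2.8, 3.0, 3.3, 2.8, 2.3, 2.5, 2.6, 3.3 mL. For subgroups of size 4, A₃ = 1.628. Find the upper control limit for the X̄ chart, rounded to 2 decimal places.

548.81

X̄̄ = (545.4 + 545.8 + 542.5 + 542.6 + 544.7 + 544.1 + 543.2 + 545.4) / 8 = 544.2125
s̄ = (2.8 + 3.0 + 3.3 + 2.8 + 2.3 + 2.5 + 2.6 + 3.3) / 8 = 2.8250
UCL = X̄̄ + A₃·s̄ = 544.2125 + 1.628 × 2.8250 = 548.8116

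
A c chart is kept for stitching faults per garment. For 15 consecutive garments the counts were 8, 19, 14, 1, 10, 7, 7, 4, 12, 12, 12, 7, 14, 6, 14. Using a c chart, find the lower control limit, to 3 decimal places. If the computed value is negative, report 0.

0.409

c̄ = (8 + 19 + 14 + 1 + 10 + 7 + 7 + 4 + 12 + 12 + 12 + 7 + 14 + 6 + 14) / 15 = 147 / 15 = 9.8000
LCL = c̄ − 3√c̄ = 9.8000 − 3 × 3.1305 = 0.4085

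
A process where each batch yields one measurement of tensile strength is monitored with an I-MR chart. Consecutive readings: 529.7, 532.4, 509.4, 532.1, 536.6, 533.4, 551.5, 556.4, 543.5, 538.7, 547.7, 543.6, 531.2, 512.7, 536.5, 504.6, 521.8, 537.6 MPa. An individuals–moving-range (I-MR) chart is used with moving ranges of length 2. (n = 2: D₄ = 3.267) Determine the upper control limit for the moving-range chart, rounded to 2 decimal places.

Moving ranges: 2.7, 23.0, 22.7, 4.5, 3.2, 18.1, 4.9, 12.9, 4.8, 9.0, 4.1, 12.4, 18.5, 23.8, 31.9, 17.2, 15.8; M̄R̄ = 229.5000 / 17 = 13.5000
UCL_MR = D₄·M̄R̄ = 3.267 × 13.5000 = 44.1045

44.10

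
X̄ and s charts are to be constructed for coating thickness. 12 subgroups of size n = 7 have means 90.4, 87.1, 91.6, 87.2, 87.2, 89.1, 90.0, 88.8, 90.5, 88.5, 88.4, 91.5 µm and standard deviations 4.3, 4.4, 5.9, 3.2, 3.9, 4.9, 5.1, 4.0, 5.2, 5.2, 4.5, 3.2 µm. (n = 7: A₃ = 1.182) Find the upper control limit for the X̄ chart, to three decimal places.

94.491

X̄̄ = (90.4 + 87.1 + 91.6 + 87.2 + 87.2 + 89.1 + 90.0 + 88.8 + 90.5 + 88.5 + 88.4 + 91.5) / 12 = 89.1917
s̄ = (4.3 + 4.4 + 5.9 + 3.2 + 3.9 + 4.9 + 5.1 + 4.0 + 5.2 + 5.2 + 4.5 + 3.2) / 12 = 4.4833
UCL = X̄̄ + A₃·s̄ = 89.1917 + 1.182 × 4.4833 = 94.4910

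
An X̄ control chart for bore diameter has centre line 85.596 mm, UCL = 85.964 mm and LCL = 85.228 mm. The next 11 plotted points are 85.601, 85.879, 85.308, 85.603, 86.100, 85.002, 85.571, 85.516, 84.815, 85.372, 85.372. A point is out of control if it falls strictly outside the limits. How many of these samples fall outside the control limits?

3

Compare each point to [85.228, 85.964]: sample 5 = 86.100 > UCL; sample 6 = 85.002 < LCL; sample 9 = 84.815 < LCL.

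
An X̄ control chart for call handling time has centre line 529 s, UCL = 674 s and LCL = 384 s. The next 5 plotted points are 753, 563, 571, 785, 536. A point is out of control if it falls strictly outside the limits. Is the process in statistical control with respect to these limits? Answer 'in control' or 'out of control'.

Compare each point to [384, 674]: sample 1 = 753 > UCL; sample 4 = 785 > UCL.

out of control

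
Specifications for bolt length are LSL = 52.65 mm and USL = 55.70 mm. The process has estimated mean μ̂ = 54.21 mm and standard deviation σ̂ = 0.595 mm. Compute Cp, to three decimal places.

0.854

Cp = (USL − LSL) / (6σ̂) = (55.70 − 52.65) / (6 × 0.595) = 3.0500 / 3.5700 = 0.8543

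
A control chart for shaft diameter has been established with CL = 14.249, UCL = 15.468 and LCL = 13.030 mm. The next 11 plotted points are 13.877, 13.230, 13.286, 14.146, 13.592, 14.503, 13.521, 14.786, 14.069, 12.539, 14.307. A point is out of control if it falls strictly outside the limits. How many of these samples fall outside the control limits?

1

Compare each point to [13.030, 15.468]: sample 10 = 12.539 < LCL.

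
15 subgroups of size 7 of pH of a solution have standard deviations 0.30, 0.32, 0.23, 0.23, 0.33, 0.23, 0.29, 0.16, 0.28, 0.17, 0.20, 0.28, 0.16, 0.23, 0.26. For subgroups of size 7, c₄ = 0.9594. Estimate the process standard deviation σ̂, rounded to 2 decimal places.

0.26

s̄ = (0.30 + 0.32 + 0.23 + 0.23 + 0.33 + 0.23 + 0.29 + 0.16 + 0.28 + 0.17 + 0.20 + 0.28 + 0.16 + 0.23 + 0.26) / 15 = 0.2447
σ̂ = s̄ / c₄ = 0.2447 / 0.9594 = 0.2550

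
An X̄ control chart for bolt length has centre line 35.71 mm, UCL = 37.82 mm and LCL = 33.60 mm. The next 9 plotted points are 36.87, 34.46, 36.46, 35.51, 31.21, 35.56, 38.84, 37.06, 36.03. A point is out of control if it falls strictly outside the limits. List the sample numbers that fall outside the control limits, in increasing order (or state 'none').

Compare each point to [33.60, 37.82]: sample 5 = 31.21 < LCL; sample 7 = 38.84 > UCL.

5, 7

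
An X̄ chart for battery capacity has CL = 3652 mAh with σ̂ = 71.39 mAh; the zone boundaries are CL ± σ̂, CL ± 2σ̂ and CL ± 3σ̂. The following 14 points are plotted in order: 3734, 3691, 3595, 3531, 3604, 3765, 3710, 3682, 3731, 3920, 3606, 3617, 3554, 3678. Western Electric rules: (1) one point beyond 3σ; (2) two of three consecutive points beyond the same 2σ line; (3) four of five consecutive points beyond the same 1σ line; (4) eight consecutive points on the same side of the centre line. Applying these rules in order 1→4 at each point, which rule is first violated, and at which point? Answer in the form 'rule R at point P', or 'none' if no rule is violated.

Zone of each point (C = within 1σ̂, B = 1σ̂–2σ̂, A = 2σ̂–3σ̂, * = beyond 3σ̂; sign = side of CL): 1:+B, 2:+C, 3:-C, 4:-B, 5:-C, 6:+B, 7:+C, 8:+C, 9:+B, 10:+*, 11:-C, 12:-C, 13:-B, 14:+C
Rule 1 (one point beyond the 3σ limits) is satisfied at point 10.

rule 1 at point 10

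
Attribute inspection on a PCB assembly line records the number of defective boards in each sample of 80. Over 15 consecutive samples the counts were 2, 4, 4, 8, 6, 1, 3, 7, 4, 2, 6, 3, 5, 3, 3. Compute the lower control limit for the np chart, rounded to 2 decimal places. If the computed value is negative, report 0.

p̄ = Σdᵢ / (k·n) = 61 / (15 × 80) = 0.05083
LCL = np̄ − 3·√(np̄(1−p̄)) = 4.0667 − 3 × 1.9647 = -1.8274 → 0 (negative, so LCL = 0)

0.00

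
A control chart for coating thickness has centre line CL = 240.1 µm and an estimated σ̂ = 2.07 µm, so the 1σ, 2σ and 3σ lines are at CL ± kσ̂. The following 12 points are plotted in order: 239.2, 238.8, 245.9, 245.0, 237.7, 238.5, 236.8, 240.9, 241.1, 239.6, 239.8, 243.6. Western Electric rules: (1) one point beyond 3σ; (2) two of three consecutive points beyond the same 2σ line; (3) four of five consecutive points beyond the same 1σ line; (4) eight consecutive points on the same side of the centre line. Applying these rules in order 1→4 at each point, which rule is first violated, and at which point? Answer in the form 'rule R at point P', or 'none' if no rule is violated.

Zone of each point (C = within 1σ̂, B = 1σ̂–2σ̂, A = 2σ̂–3σ̂, * = beyond 3σ̂; sign = side of CL): 1:-C, 2:-C, 3:+A, 4:+A, 5:-B, 6:-C, 7:-B, 8:+C, 9:+C, 10:-C, 11:-C, 12:+B
Rule 2 (two of three consecutive points beyond the same 2σ limit) is satisfied at point 4.

rule 2 at point 4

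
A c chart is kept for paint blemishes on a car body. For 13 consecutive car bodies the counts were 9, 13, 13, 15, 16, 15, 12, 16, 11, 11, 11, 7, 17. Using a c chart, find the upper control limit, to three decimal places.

c̄ = (9 + 13 + 13 + 15 + 16 + 15 + 12 + 16 + 11 + 11 + 11 + 7 + 17) / 13 = 166 / 13 = 12.7692
UCL = c̄ + 3√c̄ = 12.7692 + 3 × √12.7692 = 12.7692 + 3 × 3.5734 = 23.4894

23.489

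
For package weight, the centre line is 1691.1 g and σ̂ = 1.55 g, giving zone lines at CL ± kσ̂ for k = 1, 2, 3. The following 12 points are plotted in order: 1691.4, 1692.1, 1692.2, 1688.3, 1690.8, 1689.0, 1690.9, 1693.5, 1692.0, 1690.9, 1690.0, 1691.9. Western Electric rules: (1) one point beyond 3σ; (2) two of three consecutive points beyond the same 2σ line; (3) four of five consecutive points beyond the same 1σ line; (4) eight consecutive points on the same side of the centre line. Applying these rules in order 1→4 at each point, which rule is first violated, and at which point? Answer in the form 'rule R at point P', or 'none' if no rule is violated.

none

Zone of each point (C = within 1σ̂, B = 1σ̂–2σ̂, A = 2σ̂–3σ̂, * = beyond 3σ̂; sign = side of CL): 1:+C, 2:+C, 3:+C, 4:-B, 5:-C, 6:-B, 7:-C, 8:+B, 9:+C, 10:-C, 11:-C, 12:+C
No rule fires across all 12 points.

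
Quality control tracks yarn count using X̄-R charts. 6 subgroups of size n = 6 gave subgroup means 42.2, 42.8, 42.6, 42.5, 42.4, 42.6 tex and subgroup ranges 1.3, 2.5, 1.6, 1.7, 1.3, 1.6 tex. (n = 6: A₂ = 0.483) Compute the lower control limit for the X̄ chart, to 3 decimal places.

X̄̄ = (42.2 + 42.8 + 42.6 + 42.5 + 42.4 + 42.6) / 6 = 255.1000 / 6 = 42.5167
R̄ = (1.3 + 2.5 + 1.6 + 1.7 + 1.3 + 1.6) / 6 = 10.0000 / 6 = 1.6667
LCL = X̄̄ − A₂·R̄ = 42.5167 − 0.483 × 1.6667 = 41.7117

41.712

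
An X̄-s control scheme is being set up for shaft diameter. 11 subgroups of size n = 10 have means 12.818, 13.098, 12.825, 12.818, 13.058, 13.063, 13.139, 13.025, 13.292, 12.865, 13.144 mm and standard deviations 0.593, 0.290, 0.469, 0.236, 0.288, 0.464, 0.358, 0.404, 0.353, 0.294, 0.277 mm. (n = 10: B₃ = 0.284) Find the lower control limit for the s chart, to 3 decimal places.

s̄ = (0.593 + 0.290 + 0.469 + 0.236 + 0.288 + 0.464 + 0.358 + 0.404 + 0.353 + 0.294 + 0.277) / 11 = 0.3660
LCL_s = B₃·s̄ = 0.284 × 0.3660 = 0.1039

0.104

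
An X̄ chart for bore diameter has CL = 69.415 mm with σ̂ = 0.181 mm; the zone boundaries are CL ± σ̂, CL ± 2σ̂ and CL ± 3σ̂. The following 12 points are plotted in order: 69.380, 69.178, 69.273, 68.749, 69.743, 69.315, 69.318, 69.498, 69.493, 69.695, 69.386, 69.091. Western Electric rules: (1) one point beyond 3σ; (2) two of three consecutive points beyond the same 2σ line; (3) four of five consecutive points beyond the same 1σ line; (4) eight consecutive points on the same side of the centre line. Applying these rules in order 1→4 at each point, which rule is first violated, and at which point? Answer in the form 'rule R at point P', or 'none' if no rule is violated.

Zone of each point (C = within 1σ̂, B = 1σ̂–2σ̂, A = 2σ̂–3σ̂, * = beyond 3σ̂; sign = side of CL): 1:-C, 2:-B, 3:-C, 4:-*, 5:+B, 6:-C, 7:-C, 8:+C, 9:+C, 10:+B, 11:-C, 12:-B
Rule 1 (one point beyond the 3σ limits) is satisfied at point 4.

rule 1 at point 4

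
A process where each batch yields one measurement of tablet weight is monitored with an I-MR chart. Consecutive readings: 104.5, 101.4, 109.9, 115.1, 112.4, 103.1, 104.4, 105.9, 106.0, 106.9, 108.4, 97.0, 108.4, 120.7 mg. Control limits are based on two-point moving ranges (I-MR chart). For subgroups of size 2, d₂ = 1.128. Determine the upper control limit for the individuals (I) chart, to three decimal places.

121.593

X̄ = (104.5 + 101.4 + 109.9 + 115.1 + 112.4 + 103.1 + 104.4 + 105.9 + 106.0 + 106.9 + 108.4 + 97.0 + 108.4 + 120.7) / 14 = 107.4357
Moving ranges: 3.1, 8.5, 5.2, 2.7, 9.3, 1.3, 1.5, 0.1, 0.9, 1.5, 11.4, 11.4, 12.3; M̄R̄ = 69.2000 / 13 = 5.3231
UCL = X̄ + 3·M̄R̄/d₂ = 107.4357 + 3 × 5.3231 / 1.128 = 121.5928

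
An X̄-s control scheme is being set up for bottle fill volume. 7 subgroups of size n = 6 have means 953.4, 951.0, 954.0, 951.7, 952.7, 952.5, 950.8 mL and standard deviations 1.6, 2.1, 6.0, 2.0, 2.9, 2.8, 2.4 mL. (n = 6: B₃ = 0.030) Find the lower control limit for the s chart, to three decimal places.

0.085

s̄ = (1.6 + 2.1 + 6.0 + 2.0 + 2.9 + 2.8 + 2.4) / 7 = 2.8286
LCL_s = B₃·s̄ = 0.030 × 2.8286 = 0.0849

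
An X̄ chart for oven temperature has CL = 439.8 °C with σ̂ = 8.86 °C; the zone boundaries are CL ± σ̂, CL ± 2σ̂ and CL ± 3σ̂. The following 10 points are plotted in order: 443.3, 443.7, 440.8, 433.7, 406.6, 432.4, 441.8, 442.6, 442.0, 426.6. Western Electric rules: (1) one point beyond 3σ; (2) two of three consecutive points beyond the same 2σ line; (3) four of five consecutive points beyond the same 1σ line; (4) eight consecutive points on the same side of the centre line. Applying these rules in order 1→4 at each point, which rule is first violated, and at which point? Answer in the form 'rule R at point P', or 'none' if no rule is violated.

Zone of each point (C = within 1σ̂, B = 1σ̂–2σ̂, A = 2σ̂–3σ̂, * = beyond 3σ̂; sign = side of CL): 1:+C, 2:+C, 3:+C, 4:-C, 5:-*, 6:-C, 7:+C, 8:+C, 9:+C, 10:-B
Rule 1 (one point beyond the 3σ limits) is satisfied at point 5.

rule 1 at point 5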